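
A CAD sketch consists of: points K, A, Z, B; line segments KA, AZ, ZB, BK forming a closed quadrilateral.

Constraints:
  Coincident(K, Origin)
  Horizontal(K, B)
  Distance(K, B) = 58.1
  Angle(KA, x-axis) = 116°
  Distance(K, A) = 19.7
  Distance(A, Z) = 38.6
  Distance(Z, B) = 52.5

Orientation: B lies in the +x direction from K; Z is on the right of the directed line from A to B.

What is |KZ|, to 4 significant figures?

18.90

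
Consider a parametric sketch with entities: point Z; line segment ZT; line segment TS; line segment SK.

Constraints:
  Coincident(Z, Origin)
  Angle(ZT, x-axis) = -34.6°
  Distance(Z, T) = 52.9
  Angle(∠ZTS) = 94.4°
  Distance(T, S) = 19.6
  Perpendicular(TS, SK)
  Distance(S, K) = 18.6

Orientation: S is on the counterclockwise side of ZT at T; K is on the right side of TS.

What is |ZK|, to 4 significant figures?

75.16

Z is at the origin; ZT runs at -34.6° with length 52.9, so T = 52.9·(cos -34.6°, sin -34.6°) = (43.54, -30.04). ∠ZTS = 94.4°, so TS runs at -34.6° + (180° − 94.4°) = 51.00° from the x-axis; with |TS| = 19.6, S = T + 19.6·(cos 51.00°, sin 51.00°) = (55.88, -14.81). The perpendicularity gives SK at right angles to TS; with |SK| = 18.6 on the right of TS, K = S + 18.6·(0.7771, -0.6293) = (70.33, -26.51). Then |ZK| = |K − Z| = 75.16.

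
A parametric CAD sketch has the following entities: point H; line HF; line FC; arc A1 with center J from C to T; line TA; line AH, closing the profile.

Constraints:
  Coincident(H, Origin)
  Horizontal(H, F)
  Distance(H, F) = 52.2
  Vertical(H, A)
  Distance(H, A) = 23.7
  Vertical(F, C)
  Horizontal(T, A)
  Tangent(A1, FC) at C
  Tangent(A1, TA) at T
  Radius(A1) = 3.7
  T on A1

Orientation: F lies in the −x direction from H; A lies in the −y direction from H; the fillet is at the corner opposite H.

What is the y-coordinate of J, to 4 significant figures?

-20.00

H is at the origin; H and F share the same y with |HF| = 52.2 and F on the −x side, so F = (-52.20, 0.000). H and A share the same x with |HA| = 23.7 and A on the −y side, so A = (0.000, -23.70). The virtual corner opposite H is at (-52.20, -23.70). Tangency of A1 to FC means the radius JC is perpendicular to FC and since A1 is tangent to TA there, JT ⟂ TA, with radius 3.7, so the center J sits 3.7 in from both sides at J = (-48.50, -20.00). So J.y = -20.00.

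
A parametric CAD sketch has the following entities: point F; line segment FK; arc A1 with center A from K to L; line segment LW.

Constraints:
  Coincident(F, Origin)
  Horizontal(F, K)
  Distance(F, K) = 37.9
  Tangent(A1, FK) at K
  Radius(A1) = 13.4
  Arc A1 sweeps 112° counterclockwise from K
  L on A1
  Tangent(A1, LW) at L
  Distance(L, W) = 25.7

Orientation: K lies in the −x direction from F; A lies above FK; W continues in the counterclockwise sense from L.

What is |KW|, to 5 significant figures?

42.341

F is at the origin; FK is horizontal with |FK| = 37.9 and K on the −x side, so K = (-37.900, 0.0000). The tangent condition forces AK to be normal to FK, so A = K + (0, 13.4) = (-37.900, 13.400). On A1, K sits at bearing -90° from A; a 112° counterclockwise sweep puts L at bearing 22°, so L = A + 13.4·(cos 22°, sin 22°) = (-25.476, 18.420). A1 meets LW tangentially, so AL is at right angles to LW, so LW runs along (−sin 22°, cos 22°); with |LW| = 25.7, W = (-35.103, 42.248). Then |KW| = |W − K| = 42.341.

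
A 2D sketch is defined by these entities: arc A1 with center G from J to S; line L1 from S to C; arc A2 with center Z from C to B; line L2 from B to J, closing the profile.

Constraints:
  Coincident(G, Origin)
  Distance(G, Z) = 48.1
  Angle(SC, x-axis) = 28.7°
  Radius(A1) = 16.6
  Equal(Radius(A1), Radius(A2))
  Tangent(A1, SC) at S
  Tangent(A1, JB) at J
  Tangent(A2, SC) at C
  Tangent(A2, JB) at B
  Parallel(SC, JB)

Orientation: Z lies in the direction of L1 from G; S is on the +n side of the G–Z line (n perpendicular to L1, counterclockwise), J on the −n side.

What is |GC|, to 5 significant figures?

50.884

The slot axis is L1's direction at 28.7°, so u = (cos 28.7°, sin 28.7°) = (0.87715, 0.48022) and n = (−sin 28.7°, cos 28.7°) = (-0.48022, 0.87715). G is at the origin and Z lies 48.1 along u from G, so Z = 48.1·u = (42.191, 23.099). Tangency of A1 to both parallel lines with radius 16.6 puts S and J at G ± 16.6·n: S = (-7.9717, 14.561), J = (7.9717, -14.561). Equal radii place C and B the same way about Z: C = Z + 16.6·n = (34.219, 37.659), B = Z − 16.6·n = (50.162, 8.5381). Then |GC| = |C − G| = 50.884.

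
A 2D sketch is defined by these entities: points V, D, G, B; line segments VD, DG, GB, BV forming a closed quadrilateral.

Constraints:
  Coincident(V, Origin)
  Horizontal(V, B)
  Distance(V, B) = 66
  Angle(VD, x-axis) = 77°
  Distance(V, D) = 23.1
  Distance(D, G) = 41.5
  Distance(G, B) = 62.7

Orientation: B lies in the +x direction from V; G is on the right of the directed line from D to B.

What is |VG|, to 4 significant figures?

19.98

V is at the origin; VB is horizontal with |VB| = 66.0 and B in +x, so B = (66.0, 0). VD runs at 77.0° with |VD| = 23.1, so D = (5.196, 22.51). G is determined by |DG| = 41.5 and |GB| = 62.7 together: it lies at the intersection of circle(D, 41.5) and circle(B, 62.7). With |DB| = 64.84, the foot of the radical line on DB is 15.38 from D and the perpendicular offset is √(41.5² − 15.38²) = 38.54. Taking the right-of-DB solution: G = (6.241, -18.98).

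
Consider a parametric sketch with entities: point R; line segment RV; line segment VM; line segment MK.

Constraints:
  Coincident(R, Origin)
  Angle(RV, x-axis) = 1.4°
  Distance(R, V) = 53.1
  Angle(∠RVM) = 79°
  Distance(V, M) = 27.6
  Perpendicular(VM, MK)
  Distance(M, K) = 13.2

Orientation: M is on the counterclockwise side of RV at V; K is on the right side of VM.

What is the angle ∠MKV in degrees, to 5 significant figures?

64.440°

R is at the origin; RV runs at 1.4° with length 53.1, so V = 53.1·(cos 1.4°, sin 1.4°) = (53.084, 1.2973). ∠RVM = 79.0°, so VM runs at 1.4° + (180° − 79.0°) = 102.40° from the x-axis; with |VM| = 27.6, M = V + 27.6·(cos 102.40°, sin 102.40°) = (47.157, 28.254). VM ⟂ MK; with |MK| = 13.2 on the right of VM, K = M + 13.2·(0.97667, 0.21474) = (60.050, 31.088). Then cos ∠MKV = KM·KV / (|KM||KV|), giving 64.440°.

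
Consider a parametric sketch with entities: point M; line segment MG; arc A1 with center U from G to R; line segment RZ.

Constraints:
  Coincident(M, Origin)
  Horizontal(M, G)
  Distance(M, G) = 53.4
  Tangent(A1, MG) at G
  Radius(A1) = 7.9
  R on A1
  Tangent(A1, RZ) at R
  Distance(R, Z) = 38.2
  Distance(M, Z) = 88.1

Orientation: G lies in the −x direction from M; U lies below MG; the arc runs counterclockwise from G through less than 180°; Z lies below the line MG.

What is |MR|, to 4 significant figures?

60.21

Checks: |UG| = 7.900 ✓; |UR| = 7.900 ✓; ∠(UR, RZ) = 90.00° ✓; |RZ| = 38.20 ✓; |MZ| = 88.10 ✓.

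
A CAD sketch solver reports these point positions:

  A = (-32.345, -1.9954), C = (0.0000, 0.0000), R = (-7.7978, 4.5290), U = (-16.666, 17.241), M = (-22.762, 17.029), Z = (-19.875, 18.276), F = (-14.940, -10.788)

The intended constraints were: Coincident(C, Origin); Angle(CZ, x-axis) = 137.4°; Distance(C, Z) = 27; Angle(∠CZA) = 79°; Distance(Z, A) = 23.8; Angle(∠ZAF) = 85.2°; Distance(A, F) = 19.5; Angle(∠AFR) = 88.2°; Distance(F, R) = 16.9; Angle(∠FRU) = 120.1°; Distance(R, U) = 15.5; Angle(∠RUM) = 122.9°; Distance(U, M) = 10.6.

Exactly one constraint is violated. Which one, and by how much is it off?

Distance(U, M) = 10.6 — off by 4.50.

C = (0.00, 0.00) ✓; CZ at 137.4° ✓; |CZ| = 27.00 ✓; ∠CZA = 79.00° ✓; |ZA| = 23.80 ✓; ∠ZAF = 85.20° ✓; |AF| = 19.50 ✓; ∠AFR = 88.20° ✓; |FR| = 16.90 ✓; ∠FRU = 120.1° ✓; |RU| = 15.50 ✓; ∠RUM = 122.9° ✓; |UM| = 6.100 ✗.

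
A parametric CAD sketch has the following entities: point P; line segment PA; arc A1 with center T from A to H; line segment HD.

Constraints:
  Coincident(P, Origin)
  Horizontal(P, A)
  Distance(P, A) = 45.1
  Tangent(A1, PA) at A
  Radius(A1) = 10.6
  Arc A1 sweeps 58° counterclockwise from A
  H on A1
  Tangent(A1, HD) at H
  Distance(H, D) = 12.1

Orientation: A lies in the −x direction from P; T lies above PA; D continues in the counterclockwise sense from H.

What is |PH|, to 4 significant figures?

36.45

Tangency of A1 to PA means the radius TA is perpendicular to PA, so T = A + (0, 10.6) = (-45.10, 10.60). On A1, A sits at bearing -90° from T; a 58° counterclockwise sweep puts H at bearing -32°, so H = T + 10.6·(cos -32°, sin -32°) = (-36.11, 4.983). Then |PH| = |H − P| = 36.45.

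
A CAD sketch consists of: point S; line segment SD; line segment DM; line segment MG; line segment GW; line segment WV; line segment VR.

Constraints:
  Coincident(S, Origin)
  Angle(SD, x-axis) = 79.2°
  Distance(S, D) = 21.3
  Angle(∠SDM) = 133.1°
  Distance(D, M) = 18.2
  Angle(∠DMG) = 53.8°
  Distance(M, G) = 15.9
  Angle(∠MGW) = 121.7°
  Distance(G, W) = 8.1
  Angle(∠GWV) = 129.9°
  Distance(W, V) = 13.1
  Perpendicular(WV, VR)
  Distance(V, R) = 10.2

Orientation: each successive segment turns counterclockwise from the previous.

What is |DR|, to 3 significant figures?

4.63

∠GWV = 129.9° gives WV at 0.700° from the x-axis; with |WV| = 13.1, V = (6.80, 14.5). WV is perpendicular to VR, so VR runs at 90.7°; with |VR| = 10.2, R = (6.68, 24.7). Then |DR| = |R − D| = 4.63.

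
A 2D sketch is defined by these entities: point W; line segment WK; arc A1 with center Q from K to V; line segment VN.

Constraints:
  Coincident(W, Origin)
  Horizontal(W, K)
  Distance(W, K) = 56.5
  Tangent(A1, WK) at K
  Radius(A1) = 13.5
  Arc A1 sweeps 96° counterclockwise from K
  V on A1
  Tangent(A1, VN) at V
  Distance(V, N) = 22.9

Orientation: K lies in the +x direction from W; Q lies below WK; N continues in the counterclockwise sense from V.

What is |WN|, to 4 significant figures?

59.06

On A1, K sits at bearing 90° from Q; a 96° counterclockwise sweep puts V at bearing 186°, so V = Q + 13.5·(cos 186°, sin 186°) = (43.07, -14.91). Since A1 is tangent to VN there, QV ⟂ VN, so VN runs along (−sin 186°, cos 186°); with |VN| = 22.9, N = (45.47, -37.69). Then |WN| = |N − W| = 59.06.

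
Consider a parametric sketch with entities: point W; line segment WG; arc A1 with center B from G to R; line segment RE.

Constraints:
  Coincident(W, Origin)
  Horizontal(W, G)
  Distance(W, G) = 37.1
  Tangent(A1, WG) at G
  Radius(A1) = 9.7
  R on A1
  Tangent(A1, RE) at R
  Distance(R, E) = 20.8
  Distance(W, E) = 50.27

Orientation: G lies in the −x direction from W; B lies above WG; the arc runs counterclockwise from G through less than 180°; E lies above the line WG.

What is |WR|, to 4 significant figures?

31.88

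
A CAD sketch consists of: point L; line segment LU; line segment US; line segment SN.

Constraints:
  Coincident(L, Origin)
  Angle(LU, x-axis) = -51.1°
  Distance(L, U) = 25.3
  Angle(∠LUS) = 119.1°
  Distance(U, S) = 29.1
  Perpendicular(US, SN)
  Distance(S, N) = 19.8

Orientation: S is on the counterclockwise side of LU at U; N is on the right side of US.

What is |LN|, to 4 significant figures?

58.91

L is at the origin; LU runs at -51.1° with length 25.3, so U = 25.3·(cos -51.1°, sin -51.1°) = (15.89, -19.69). ∠LUS = 119.1°, so US runs at -51.1° + (180° − 119.1°) = 9.800° from the x-axis; with |US| = 29.1, S = U + 29.1·(cos 9.800°, sin 9.800°) = (44.56, -14.74). The perpendicularity gives SN at right angles to US; with |SN| = 19.8 on the right of US, N = S + 19.8·(0.1702, -0.9854) = (47.93, -34.25). Then |LN| = |N − L| = 58.91.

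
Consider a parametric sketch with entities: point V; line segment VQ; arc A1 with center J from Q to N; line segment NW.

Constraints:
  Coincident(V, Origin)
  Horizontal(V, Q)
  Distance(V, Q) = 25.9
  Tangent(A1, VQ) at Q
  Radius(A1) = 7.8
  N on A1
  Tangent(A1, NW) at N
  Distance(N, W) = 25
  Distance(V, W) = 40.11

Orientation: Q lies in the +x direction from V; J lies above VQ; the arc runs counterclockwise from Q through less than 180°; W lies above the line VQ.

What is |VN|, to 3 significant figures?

34.8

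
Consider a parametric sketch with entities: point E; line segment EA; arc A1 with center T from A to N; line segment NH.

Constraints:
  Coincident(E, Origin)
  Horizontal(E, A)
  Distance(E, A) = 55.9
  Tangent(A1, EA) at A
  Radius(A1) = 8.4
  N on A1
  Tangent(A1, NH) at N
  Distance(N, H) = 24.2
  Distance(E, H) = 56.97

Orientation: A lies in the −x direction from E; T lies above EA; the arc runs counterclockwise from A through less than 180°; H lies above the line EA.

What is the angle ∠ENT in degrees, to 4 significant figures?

171.7°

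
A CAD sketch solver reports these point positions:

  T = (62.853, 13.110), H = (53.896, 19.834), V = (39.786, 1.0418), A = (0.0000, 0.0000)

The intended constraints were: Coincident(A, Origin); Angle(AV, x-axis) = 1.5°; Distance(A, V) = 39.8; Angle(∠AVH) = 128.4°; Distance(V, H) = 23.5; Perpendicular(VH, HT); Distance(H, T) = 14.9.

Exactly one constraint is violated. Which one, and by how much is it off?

Distance(H, T) = 14.9 — off by 3.70.

A = (0.00, 0.00) ✓; AV at 1.500° ✓; |AV| = 39.80 ✓; ∠AVH = 128.4° ✓; |VH| = 23.50 ✓; ∠(VH, HT) = 89.99° ✓; |HT| = 11.20 ✗.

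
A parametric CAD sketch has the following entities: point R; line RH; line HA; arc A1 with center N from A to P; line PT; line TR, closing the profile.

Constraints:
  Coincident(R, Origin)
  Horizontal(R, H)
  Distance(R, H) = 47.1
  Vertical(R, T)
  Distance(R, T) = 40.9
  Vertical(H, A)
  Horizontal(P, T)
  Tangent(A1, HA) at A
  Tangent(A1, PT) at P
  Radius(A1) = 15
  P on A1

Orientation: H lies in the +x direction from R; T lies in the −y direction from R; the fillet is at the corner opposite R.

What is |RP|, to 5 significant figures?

51.992

R is at the origin; RH is horizontal with |RH| = 47.1 and H on the +x side, so H = (47.100, 0.0000). RT is vertical with |RT| = 40.9 and T on the −y side, so T = (0.0000, -40.900). The virtual corner opposite R is at (47.100, -40.900). Since A1 is tangent to HA there, NA ⟂ HA and A1 meets PT tangentially, so NP is at right angles to PT, with radius 15.0, so the center N sits 15.0 in from both sides at N = (32.100, -25.900). That places the tangent points at A = (47.100, -25.900) on HA and P = (32.100, -40.900) on PT. Then |RP| = |P − R| = 51.992.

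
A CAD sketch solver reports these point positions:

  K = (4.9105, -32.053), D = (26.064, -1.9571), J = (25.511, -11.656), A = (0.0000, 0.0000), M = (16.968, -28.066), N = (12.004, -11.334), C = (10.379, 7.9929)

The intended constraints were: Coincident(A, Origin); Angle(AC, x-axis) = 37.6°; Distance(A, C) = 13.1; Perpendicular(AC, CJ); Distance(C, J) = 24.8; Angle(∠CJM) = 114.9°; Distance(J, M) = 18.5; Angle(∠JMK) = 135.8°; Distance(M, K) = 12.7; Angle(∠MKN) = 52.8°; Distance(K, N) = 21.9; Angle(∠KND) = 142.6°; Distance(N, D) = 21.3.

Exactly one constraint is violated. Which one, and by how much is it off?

Distance(N, D) = 21.3 — off by 4.40.

A = (0.00, 0.00) ✓; AC at 37.60° ✓; |AC| = 13.10 ✓; ∠(AC, CJ) = 90.00° ✓; |CJ| = 24.80 ✓; ∠CJM = 114.9° ✓; |JM| = 18.50 ✓; ∠JMK = 135.8° ✓; |MK| = 12.70 ✓; ∠MKN = 52.80° ✓; |KN| = 21.90 ✓; ∠KND = 142.6° ✓; |ND| = 16.90 ✗.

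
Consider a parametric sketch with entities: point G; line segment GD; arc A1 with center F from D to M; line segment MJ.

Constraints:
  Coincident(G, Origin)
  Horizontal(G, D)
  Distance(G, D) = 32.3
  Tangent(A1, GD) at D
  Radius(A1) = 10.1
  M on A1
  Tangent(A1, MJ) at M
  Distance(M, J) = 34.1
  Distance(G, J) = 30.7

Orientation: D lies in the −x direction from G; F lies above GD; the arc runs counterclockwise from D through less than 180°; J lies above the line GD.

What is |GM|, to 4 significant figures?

24.69

Checks: |FM| = 10.10 ✓; ∠(FM, MJ) = 90.00° ✓; |MJ| = 34.10 ✓; |GJ| = 30.70 ✓.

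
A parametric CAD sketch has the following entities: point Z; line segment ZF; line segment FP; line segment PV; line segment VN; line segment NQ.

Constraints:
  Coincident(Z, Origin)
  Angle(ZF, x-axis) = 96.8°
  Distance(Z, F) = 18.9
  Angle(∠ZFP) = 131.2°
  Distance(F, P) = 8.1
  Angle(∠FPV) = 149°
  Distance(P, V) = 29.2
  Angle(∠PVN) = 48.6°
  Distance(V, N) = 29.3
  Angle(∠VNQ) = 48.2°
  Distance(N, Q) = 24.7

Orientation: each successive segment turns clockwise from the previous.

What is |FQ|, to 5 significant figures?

15.387

Z is at the origin; ZF runs at 96.8° with length 18.9, so F = (-2.2378, 18.767). ∠ZFP = 131.2° gives FP at 48.000° from the x-axis; with |FP| = 8.1, P = (3.1821, 24.787). ∠FPV = 149.0° gives PV at 17.000° from the x-axis; with |PV| = 29.2, V = (31.106, 33.324). ∠PVN = 48.6° gives VN at -114.40° from the x-axis; with |VN| = 29.3, N = (19.002, 6.6407). ∠VNQ = 48.2° gives NQ at 113.80° from the x-axis; with |NQ| = 24.7, Q = (9.0347, 29.240). Then |FQ| = |Q − F| = 15.387.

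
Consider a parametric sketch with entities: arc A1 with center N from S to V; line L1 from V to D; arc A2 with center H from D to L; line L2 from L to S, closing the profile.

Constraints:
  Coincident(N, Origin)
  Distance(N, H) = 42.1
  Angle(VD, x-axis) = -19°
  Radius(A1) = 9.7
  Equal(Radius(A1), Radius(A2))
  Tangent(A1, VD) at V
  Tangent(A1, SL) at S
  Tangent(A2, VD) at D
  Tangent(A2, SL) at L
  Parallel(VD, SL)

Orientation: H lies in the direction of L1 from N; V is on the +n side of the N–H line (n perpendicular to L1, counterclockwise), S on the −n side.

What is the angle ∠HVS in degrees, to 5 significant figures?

77.025°

The slot axis is L1's direction at -19.0°, so u = (cos -19.0°, sin -19.0°) = (0.94552, -0.32557) and n = (−sin -19.0°, cos -19.0°) = (0.32557, 0.94552). N is at the origin and H lies 42.1 along u from N, so H = 42.1·u = (39.806, -13.706). Tangency of A1 to both parallel lines with radius 9.7 puts V and S at N ± 9.7·n: V = (3.1580, 9.1715), S = (-3.1580, -9.1715). Then cos ∠HVS = VH·VS / (|VH||VS|), giving 77.025°.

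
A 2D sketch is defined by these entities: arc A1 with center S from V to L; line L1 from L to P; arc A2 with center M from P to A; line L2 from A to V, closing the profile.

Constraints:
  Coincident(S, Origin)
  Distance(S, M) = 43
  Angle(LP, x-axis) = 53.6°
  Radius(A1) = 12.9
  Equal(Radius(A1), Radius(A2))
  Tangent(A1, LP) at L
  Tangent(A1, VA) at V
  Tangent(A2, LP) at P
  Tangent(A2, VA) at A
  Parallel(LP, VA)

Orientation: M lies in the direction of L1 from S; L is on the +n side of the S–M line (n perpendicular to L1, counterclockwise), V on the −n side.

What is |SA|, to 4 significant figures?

44.89

The slot axis is L1's direction at 53.6°, so u = (cos 53.6°, sin 53.6°) = (0.5934, 0.8049) and n = (−sin 53.6°, cos 53.6°) = (-0.8049, 0.5934). S is at the origin and M lies 43.0 along u from S, so M = 43.0·u = (25.52, 34.61). Tangency of A1 to both parallel lines with radius 12.9 puts L and V at S ± 12.9·n: L = (-10.38, 7.655), V = (10.38, -7.655). Equal radii place P and A the same way about M: P = M + 12.9·n = (15.13, 42.27), A = M − 12.9·n = (35.90, 26.96). Then |SA| = |A − S| = 44.89.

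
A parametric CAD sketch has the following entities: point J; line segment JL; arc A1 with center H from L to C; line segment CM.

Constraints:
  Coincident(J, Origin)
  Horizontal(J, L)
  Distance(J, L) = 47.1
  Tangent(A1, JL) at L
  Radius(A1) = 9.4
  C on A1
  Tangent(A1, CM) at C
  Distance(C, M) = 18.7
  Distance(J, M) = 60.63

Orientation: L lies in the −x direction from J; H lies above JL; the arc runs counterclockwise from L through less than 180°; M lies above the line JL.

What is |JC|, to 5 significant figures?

43.220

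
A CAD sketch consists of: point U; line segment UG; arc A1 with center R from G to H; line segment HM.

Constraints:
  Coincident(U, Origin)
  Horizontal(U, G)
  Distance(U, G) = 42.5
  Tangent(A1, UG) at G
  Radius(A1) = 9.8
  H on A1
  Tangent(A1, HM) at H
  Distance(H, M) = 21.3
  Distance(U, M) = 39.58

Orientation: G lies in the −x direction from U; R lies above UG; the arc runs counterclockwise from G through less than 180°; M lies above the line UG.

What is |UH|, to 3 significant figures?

33.8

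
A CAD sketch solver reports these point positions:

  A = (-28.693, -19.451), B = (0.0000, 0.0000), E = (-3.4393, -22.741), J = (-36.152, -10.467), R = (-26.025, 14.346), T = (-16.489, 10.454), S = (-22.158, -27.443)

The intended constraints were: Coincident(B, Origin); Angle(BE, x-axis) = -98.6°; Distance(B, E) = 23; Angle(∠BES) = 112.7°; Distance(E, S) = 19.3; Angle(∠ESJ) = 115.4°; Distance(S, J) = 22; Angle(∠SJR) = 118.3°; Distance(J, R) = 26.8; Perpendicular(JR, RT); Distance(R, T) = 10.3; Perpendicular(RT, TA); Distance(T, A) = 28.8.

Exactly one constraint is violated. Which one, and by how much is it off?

Distance(T, A) = 28.8 — off by 3.50.

B = (0.00, 0.00) ✓; BE at -98.60° ✓; |BE| = 23.00 ✓; ∠BES = 112.7° ✓; |ES| = 19.30 ✓; ∠ESJ = 115.4° ✓; |SJ| = 22.00 ✓; ∠SJR = 118.3° ✓; |JR| = 26.80 ✓; ∠(JR, RT) = 90.00° ✓; |RT| = 10.30 ✓; ∠(RT, TA) = 90.00° ✓; |TA| = 32.30 ✗.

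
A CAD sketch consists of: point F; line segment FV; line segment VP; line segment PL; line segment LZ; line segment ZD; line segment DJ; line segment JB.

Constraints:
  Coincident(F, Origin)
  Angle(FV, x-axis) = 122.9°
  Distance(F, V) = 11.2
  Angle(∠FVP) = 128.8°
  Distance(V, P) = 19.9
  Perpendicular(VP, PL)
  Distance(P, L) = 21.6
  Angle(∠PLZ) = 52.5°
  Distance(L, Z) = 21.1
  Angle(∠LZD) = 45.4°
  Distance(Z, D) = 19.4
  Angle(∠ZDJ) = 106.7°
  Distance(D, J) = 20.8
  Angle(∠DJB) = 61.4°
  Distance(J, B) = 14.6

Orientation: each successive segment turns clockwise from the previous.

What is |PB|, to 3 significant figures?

24.2

∠ZDJ = 106.7° gives DJ at 6.30° from the x-axis; with |DJ| = 20.8, J = (27.4, 31.0). ∠DJB = 61.4° gives JB at -112° from the x-axis; with |JB| = 14.6, B = (21.9, 17.5). Then |PB| = |B − P| = 24.2.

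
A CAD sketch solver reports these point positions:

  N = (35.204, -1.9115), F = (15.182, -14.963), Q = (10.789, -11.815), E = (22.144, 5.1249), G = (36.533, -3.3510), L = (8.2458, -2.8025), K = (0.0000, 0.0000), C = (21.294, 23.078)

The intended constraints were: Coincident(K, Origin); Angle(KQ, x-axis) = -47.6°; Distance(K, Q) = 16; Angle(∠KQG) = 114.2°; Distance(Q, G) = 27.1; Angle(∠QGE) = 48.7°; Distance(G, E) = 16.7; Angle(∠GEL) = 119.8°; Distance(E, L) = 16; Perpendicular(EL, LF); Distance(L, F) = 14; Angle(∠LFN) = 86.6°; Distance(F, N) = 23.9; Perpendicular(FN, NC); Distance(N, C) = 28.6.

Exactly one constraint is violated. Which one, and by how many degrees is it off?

Perpendicular(FN, NC) — off by 4.00°.

K = (0.00, 0.00) ✓; KQ at -47.60° ✓; |KQ| = 16.00 ✓; ∠KQG = 114.2° ✓; |QG| = 27.10 ✓; ∠QGE = 48.70° ✓; |GE| = 16.70 ✓; ∠GEL = 119.8° ✓; |EL| = 16.00 ✓; ∠(EL, LF) = 90.00° ✓; |LF| = 14.00 ✓; ∠LFN = 86.60° ✓; |FN| = 23.90 ✓; ∠(FN, NC) = 86.00° ✗; |NC| = 28.60 ✓.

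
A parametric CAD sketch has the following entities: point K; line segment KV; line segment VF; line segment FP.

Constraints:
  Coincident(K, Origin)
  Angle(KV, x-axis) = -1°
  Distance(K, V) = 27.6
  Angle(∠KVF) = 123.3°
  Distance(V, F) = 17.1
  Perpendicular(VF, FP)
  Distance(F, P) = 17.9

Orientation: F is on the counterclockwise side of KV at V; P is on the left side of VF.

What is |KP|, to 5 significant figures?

32.664

∠KVF = 123.3°, so VF runs at -1.0° + (180° − 123.3°) = 55.700° from the x-axis; with |VF| = 17.1, F = V + 17.1·(cos 55.700°, sin 55.700°) = (37.232, 13.645). VF ⟂ FP; with |FP| = 17.9 on the left of VF, P = F + 17.9·(-0.82610, 0.56353) = (22.445, 23.732). Then |KP| = |P − K| = 32.664.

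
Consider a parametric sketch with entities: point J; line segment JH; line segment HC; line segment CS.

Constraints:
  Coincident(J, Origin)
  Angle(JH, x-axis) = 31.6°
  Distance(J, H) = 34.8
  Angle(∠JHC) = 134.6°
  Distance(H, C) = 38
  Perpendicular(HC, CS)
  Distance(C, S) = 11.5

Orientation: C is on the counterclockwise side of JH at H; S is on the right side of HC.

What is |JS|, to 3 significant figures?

72.2

∠JHC = 134.6°, so HC runs at 31.6° + (180° − 134.6°) = 77.0° from the x-axis; with |HC| = 38.0, C = H + 38.0·(cos 77.0°, sin 77.0°) = (38.2, 55.3). HC ⟂ CS; with |CS| = 11.5 on the right of HC, S = C + 11.5·(0.974, -0.225) = (49.4, 52.7). Then |JS| = |S − J| = 72.2.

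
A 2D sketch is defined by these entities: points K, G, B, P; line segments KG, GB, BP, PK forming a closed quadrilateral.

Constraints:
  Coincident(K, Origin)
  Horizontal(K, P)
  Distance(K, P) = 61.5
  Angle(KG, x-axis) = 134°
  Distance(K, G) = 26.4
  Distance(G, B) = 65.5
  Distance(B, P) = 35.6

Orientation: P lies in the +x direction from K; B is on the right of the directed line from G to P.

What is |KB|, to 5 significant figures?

39.507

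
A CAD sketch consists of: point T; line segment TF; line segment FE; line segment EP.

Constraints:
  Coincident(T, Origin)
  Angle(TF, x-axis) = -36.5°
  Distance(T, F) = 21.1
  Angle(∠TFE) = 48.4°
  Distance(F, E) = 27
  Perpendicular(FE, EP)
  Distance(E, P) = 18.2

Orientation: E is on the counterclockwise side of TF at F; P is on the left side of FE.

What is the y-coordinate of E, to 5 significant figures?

14.342

T is at the origin; TF runs at -36.5° with length 21.1, so F = 21.1·(cos -36.5°, sin -36.5°) = (16.961, -12.551). ∠TFE = 48.4°, so FE runs at -36.5° + (180° − 48.4°) = 95.100° from the x-axis; with |FE| = 27.0, E = F + 27.0·(cos 95.100°, sin 95.100°) = (14.561, 14.342). So E.y = 14.342.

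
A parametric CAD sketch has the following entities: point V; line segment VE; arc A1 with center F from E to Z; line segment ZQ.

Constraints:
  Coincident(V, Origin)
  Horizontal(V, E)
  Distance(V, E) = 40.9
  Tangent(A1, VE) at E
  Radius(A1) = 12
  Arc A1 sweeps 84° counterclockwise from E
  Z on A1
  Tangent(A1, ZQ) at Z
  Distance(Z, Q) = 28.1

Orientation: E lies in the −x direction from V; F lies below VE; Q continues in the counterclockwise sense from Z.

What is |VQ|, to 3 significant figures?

67.9

On A1, E sits at bearing 90° from F; an 84° counterclockwise sweep puts Z at bearing 174°, so Z = F + 12.0·(cos 174°, sin 174°) = (-52.8, -10.7). The tangent condition forces FZ to be normal to ZQ, so ZQ runs along (−sin 174°, cos 174°); with |ZQ| = 28.1, Q = (-55.8, -38.7). Then |VQ| = |Q − V| = 67.9.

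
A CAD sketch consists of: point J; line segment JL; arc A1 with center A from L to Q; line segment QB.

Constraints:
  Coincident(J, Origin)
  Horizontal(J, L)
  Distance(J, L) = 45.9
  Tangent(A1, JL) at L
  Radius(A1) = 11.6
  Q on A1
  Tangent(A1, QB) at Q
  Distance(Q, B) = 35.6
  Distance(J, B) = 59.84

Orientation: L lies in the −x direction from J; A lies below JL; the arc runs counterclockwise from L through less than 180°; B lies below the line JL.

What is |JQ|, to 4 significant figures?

58.43

Checks: |AQ| = 11.60 ✓; ∠(AQ, QB) = 90.00° ✓; |QB| = 35.60 ✓; |JB| = 59.84 ✓.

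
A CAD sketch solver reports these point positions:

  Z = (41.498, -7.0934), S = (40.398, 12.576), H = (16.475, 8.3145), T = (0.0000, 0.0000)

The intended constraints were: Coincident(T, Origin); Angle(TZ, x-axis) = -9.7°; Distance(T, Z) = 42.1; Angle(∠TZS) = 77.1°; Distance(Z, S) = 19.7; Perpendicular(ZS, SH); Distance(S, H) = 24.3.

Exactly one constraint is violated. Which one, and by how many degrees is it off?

Perpendicular(ZS, SH) — off by 6.90°.

T = (0.00, 0.00) ✓; TZ at -9.700° ✓; |TZ| = 42.10 ✓; ∠TZS = 77.10° ✓; |ZS| = 19.70 ✓; ∠(ZS, SH) = 96.90° ✗; |SH| = 24.30 ✓.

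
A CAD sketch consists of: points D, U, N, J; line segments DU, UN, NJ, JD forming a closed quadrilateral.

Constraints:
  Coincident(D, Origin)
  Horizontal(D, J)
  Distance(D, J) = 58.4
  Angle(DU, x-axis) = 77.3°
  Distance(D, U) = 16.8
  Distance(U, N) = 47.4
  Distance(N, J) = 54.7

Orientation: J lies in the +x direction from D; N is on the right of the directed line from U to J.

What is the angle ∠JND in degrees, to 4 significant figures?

79.50°

D is at the origin; D and J share the same y with |DJ| = 58.4 and J in +x, so J = (58.4, 0). DU runs at 77.3° with |DU| = 16.8, so U = (3.693, 16.39). N is determined by |UN| = 47.4 and |NJ| = 54.7 together: it lies at the intersection of circle(U, 47.4) and circle(J, 54.7). With |UJ| = 57.11, the foot of the radical line on UJ is 22.03 from U and the perpendicular offset is √(47.4² − 22.03²) = 41.97. Taking the right-of-UJ solution: N = (12.75, -30.14).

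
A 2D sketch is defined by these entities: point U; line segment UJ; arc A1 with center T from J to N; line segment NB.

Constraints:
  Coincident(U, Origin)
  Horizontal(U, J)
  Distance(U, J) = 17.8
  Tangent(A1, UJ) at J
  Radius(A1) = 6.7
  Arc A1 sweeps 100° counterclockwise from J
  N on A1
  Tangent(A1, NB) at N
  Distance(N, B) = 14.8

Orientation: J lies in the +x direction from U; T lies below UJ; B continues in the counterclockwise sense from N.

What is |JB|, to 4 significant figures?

22.80

U is at the origin; U and J share the same y with |UJ| = 17.8 and J on the +x side, so J = (17.80, 0.000). A1 meets UJ tangentially, so TJ is at right angles to UJ, so T = J + (0, -6.7) = (17.80, -6.700). On A1, J sits at bearing 90° from T; a 100° counterclockwise sweep puts N at bearing 190°, so N = T + 6.7·(cos 190°, sin 190°) = (11.20, -7.863). Tangency of A1 to NB means the radius TN is perpendicular to NB, so NB runs along (−sin 190°, cos 190°); with |NB| = 14.8, B = (13.77, -22.44). Then |JB| = |B − J| = 22.80.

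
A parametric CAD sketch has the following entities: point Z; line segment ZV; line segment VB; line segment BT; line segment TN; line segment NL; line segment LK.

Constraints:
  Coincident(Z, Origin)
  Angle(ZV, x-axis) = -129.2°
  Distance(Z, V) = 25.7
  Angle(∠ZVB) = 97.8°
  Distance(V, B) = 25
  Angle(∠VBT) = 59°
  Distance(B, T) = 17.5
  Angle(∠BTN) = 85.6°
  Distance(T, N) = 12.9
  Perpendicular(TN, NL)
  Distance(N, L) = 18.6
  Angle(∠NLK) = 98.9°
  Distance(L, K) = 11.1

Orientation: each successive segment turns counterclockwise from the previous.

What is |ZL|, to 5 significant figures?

38.533

Z is at the origin; ZV runs at -129.2° with length 25.7, so V = (-16.243, -19.916). ∠ZVB = 97.8° gives VB at -47.000° from the x-axis; with |VB| = 25.0, B = (0.80681, -38.200). ∠VBT = 59.0° gives BT at 74.000° from the x-axis; with |BT| = 17.5, T = (5.6305, -21.378). ∠BTN = 85.6° gives TN at 168.40° from the x-axis; with |TN| = 12.9, N = (-7.0061, -18.784). TN is perpendicular to NL, so NL runs at -101.60°; with |NL| = 18.6, L = (-10.746, -37.004). Then |ZL| = |L − Z| = 38.533.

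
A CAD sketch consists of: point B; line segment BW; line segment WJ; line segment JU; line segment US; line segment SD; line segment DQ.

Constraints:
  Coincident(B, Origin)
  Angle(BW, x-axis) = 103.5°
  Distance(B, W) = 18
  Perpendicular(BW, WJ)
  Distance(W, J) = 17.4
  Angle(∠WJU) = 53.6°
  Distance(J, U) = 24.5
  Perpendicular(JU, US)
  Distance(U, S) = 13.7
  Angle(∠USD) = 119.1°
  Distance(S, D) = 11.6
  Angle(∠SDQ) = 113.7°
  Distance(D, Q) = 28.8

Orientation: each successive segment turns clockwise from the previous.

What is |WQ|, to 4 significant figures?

22.43

B is at the origin; BW runs at 103.5° with length 18.0, so W = (-4.202, 17.50). The perpendicularity gives WJ at right angles to BW, so WJ runs at 13.50°; with |WJ| = 17.4, J = (12.72, 21.56). ∠WJU = 53.6° gives JU at -112.9° from the x-axis; with |JU| = 24.5, U = (3.184, -1.004). JU ⟂ US, so US runs at 157.1°; with |US| = 13.7, S = (-9.437, 4.327). ∠USD = 119.1° gives SD at 96.20° from the x-axis; with |SD| = 11.6, D = (-10.69, 15.86). ∠SDQ = 113.7° gives DQ at 29.90° from the x-axis; with |DQ| = 28.8, Q = (14.28, 30.22). Then |WQ| = |Q − W| = 22.43.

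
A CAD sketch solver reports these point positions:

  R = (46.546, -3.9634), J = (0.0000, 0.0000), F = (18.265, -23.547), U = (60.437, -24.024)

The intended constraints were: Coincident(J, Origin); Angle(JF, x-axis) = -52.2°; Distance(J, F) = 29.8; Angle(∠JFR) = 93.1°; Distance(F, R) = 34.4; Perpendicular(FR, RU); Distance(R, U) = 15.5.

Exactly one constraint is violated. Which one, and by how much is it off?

Distance(R, U) = 15.5 — off by 8.90.

J = (0.00, 0.00) ✓; JF at -52.20° ✓; |JF| = 29.80 ✓; ∠JFR = 93.10° ✓; |FR| = 34.40 ✓; ∠(FR, RU) = 90.00° ✓; |RU| = 24.40 ✗.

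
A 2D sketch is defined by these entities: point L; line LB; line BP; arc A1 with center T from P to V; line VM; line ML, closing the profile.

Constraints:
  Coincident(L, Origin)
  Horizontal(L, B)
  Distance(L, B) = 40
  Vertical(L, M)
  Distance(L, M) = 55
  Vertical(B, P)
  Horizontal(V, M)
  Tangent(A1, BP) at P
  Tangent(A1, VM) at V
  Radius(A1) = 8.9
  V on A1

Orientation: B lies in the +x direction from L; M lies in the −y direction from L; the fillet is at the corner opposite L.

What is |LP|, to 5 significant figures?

61.034

L is at the origin; L and B share the same y with |LB| = 40.0 and B on the +x side, so B = (40.000, 0.0000). LM is vertical with |LM| = 55.0 and M on the −y side, so M = (0.0000, -55.000). The virtual corner opposite L is at (40.000, -55.000). Tangency of A1 to BP means the radius TP is perpendicular to BP and A1 meets VM tangentially, so TV is at right angles to VM, with radius 8.9, so the center T sits 8.9 in from both sides at T = (31.100, -46.100). That places the tangent points at P = (40.000, -46.100) on BP and V = (31.100, -55.000) on VM. Then |LP| = |P − L| = 61.034.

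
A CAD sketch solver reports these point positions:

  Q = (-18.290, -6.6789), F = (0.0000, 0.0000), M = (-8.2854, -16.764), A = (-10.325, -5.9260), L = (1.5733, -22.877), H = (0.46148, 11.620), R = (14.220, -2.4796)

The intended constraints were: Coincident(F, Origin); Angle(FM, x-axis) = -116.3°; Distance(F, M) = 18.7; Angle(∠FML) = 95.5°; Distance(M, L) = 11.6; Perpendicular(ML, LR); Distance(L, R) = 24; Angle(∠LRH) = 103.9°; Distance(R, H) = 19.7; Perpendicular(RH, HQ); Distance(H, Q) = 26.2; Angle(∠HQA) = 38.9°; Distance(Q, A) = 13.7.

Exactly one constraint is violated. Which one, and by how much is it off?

Distance(Q, A) = 13.7 — off by 5.70.

F = (0.00, 0.00) ✓; FM at -116.3° ✓; |FM| = 18.70 ✓; ∠FML = 95.50° ✓; |ML| = 11.60 ✓; ∠(ML, LR) = 90.00° ✓; |LR| = 24.00 ✓; ∠LRH = 103.9° ✓; |RH| = 19.70 ✓; ∠(RH, HQ) = 90.00° ✓; |HQ| = 26.20 ✓; ∠HQA = 38.90° ✓; |QA| = 8.001 ✗.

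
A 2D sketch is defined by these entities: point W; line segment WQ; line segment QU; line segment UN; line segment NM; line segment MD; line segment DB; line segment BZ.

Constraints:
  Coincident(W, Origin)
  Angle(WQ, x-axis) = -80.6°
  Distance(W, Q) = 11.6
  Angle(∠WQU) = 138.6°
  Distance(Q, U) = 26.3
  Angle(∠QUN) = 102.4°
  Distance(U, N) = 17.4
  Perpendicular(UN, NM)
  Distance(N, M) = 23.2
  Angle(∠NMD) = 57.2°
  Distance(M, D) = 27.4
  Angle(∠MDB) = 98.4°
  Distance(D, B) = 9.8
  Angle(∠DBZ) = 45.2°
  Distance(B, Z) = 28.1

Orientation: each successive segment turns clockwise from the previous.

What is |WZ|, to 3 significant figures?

13.2

W is at the origin; WQ runs at -80.6° with length 11.6, so Q = (1.89, -11.4). ∠WQU = 138.6° gives QU at -122° from the x-axis; with |QU| = 26.3, U = (-12.0, -33.7). ∠QUN = 102.4° gives UN at 160° from the x-axis; with |UN| = 17.4, N = (-28.4, -27.9). UN ⟂ NM, so NM runs at 70.4°; with |NM| = 23.2, M = (-20.7, -6.06). ∠NMD = 57.2° gives MD at -52.4° from the x-axis; with |MD| = 27.4, D = (-3.93, -27.8). ∠MDB = 98.4° gives DB at -134° from the x-axis; with |DB| = 9.8, B = (-10.7, -34.8). ∠DBZ = 45.2° gives BZ at 91.2° from the x-axis; with |BZ| = 28.1, Z = (-11.3, -6.72). Then |WZ| = |Z − W| = 13.2.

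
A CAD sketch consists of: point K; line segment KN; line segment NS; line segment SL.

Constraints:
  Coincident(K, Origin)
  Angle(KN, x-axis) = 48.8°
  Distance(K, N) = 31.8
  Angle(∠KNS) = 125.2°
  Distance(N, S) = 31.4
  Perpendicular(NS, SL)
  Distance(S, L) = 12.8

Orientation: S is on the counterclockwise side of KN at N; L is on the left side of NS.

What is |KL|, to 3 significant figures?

51.4

K is at the origin; KN runs at 48.8° with length 31.8, so N = 31.8·(cos 48.8°, sin 48.8°) = (20.9, 23.9). ∠KNS = 125.2°, so NS runs at 48.8° + (180° − 125.2°) = 104° from the x-axis; with |NS| = 31.4, S = N + 31.4·(cos 104°, sin 104°) = (13.6, 54.4). NS is perpendicular to SL; with |SL| = 12.8 on the left of NS, L = S + 12.8·(-0.972, -0.235) = (1.12, 51.4). Then |KL| = |L − K| = 51.4.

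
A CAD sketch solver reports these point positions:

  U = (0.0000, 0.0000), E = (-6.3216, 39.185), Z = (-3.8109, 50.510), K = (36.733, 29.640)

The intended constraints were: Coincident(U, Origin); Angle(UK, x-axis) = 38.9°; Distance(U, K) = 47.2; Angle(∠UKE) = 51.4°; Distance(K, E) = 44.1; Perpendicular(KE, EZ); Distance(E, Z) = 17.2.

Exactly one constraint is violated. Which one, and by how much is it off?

Distance(E, Z) = 17.2 — off by 5.60.

U = (0.00, 0.00) ✓; UK at 38.90° ✓; |UK| = 47.20 ✓; ∠UKE = 51.40° ✓; |KE| = 44.10 ✓; ∠(KE, EZ) = 90.00° ✓; |EZ| = 11.60 ✗.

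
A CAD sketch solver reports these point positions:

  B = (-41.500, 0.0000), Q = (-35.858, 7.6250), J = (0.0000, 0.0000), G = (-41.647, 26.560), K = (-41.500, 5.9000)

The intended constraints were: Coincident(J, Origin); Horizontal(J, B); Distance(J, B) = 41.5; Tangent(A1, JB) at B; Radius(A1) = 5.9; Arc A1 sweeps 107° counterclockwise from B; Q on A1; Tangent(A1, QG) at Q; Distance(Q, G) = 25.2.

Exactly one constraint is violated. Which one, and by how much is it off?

Distance(Q, G) = 25.2 — off by 5.40.

J = (0.00, 0.00) ✓; J.y = 0.00, B.y = 0.00 ✓; |JB| = 41.50 ✓; ∠(KB, BJ) = 90.00° ✓; |KB| = 5.900 ✓; bearing(K→Q) − bearing(K→B) = 107.0° ✓; |KQ| = 5.900 ✓; ∠(KQ, QG) = 90.00° ✓; |QG| = 19.80 ✗.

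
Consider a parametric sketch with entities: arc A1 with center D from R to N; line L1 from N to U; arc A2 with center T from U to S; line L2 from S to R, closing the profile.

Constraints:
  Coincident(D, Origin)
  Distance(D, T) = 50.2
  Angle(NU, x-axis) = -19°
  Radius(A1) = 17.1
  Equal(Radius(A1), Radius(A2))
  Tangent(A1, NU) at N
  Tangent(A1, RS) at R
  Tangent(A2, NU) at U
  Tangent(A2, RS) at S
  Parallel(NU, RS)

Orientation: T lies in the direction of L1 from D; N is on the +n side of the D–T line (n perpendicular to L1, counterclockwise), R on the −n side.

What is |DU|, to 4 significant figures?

53.03

The slot axis is L1's direction at -19.0°, so u = (cos -19.0°, sin -19.0°) = (0.9455, -0.3256) and n = (−sin -19.0°, cos -19.0°) = (0.3256, 0.9455). D is at the origin and T lies 50.2 along u from D, so T = 50.2·u = (47.47, -16.34). Tangency of A1 to both parallel lines with radius 17.1 puts N and R at D ± 17.1·n: N = (5.567, 16.17), R = (-5.567, -16.17). Equal radii place U and S the same way about T: U = T + 17.1·n = (53.03, -0.1752), S = T − 17.1·n = (41.90, -32.51). Then |DU| = |U − D| = 53.03.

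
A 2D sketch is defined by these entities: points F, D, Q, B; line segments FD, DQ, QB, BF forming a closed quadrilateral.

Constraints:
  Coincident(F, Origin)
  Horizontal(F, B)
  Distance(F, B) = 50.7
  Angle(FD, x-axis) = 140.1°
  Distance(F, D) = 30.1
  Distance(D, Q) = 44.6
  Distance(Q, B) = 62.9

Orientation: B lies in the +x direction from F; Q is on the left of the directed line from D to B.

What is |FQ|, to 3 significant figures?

49.6

Checks: |DQ| = 44.60 ✓; |QB| = 62.90 ✓.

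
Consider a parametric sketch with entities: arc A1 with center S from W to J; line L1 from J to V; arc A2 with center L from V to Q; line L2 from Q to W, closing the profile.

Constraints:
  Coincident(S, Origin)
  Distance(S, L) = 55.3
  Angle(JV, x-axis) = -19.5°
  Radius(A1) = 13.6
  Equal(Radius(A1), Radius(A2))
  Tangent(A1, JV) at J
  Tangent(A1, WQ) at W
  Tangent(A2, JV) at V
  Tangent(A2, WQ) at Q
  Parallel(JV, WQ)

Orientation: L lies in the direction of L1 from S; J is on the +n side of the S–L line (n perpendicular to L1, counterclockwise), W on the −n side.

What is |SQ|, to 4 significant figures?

56.95

The slot axis is L1's direction at -19.5°, so u = (cos -19.5°, sin -19.5°) = (0.9426, -0.3338) and n = (−sin -19.5°, cos -19.5°) = (0.3338, 0.9426). S is at the origin and L lies 55.3 along u from S, so L = 55.3·u = (52.13, -18.46). Tangency of A1 to both parallel lines with radius 13.6 puts J and W at S ± 13.6·n: J = (4.540, 12.82), W = (-4.540, -12.82). Equal radii place V and Q the same way about L: V = L + 13.6·n = (56.67, -5.640), Q = L − 13.6·n = (47.59, -31.28). Then |SQ| = |Q − S| = 56.95.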